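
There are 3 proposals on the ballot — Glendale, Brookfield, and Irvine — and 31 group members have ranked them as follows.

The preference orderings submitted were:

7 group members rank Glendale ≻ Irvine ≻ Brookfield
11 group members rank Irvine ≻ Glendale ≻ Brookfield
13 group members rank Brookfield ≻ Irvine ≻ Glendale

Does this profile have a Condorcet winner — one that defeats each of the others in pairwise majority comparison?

Head-to-head results (31 voters total):
Glendale vs Brookfield: Glendale wins 18–13.
Glendale vs Irvine: Irvine wins 24–7.
Brookfield vs Irvine: Irvine wins 18–13.
Irvine beats each rival — Glendale (24–7), Brookfield (18–13) — so Irvine is the Condorcet winner.

Yes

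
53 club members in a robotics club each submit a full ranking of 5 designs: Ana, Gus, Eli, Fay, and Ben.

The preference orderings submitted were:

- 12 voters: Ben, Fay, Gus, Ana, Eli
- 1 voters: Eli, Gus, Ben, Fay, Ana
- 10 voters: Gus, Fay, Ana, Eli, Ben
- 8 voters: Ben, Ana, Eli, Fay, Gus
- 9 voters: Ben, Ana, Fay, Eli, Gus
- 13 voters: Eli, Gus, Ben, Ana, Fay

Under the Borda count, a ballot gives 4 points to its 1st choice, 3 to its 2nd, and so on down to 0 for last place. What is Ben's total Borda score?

Borda scores:
  Ana: 12·1 + 0 + 10·2 + 8·3 + 9·3 + 13·1 = 96
  Gus: 12·2 + 3 + 10·4 + 8·0 + 9·0 + 13·3 = 106
  Eli: 12·0 + 4 + 10·1 + 8·2 + 9·1 + 13·4 = 91
  Fay: 12·3 + 1 + 10·3 + 8·1 + 9·2 + 13·0 = 93
  Ben: 12·4 + 2 + 10·0 + 8·4 + 9·4 + 13·2 = 144

144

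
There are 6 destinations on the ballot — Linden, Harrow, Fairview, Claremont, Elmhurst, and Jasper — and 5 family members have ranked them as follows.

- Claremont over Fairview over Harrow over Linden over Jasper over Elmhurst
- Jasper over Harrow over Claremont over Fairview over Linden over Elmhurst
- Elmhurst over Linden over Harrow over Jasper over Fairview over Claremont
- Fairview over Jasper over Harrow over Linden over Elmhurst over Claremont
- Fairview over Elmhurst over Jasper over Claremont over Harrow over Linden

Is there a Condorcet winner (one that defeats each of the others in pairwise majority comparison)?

Head-to-head results (5 voters total):
Linden vs Harrow: Harrow wins 4–1.
Linden vs Fairview: Fairview wins 4–1.
Linden vs Claremont: Claremont wins 3–2.
Linden vs Elmhurst: Linden wins 3–2.
Linden vs Jasper: Jasper wins 3–2.
Harrow vs Fairview: Fairview wins 3–2.
Harrow vs Claremont: Harrow wins 3–2.
Harrow vs Elmhurst: Harrow wins 3–2.
Harrow vs Jasper: Jasper wins 3–2.
Fairview vs Claremont: Fairview wins 3–2.
Fairview vs Elmhurst: Fairview wins 4–1.
Fairview vs Jasper: Fairview wins 3–2.
Claremont vs Elmhurst: Elmhurst wins 3–2.
Claremont vs Jasper: Jasper wins 4–1.
Elmhurst vs Jasper: Jasper wins 3–2.
Fairview beats each rival — Linden (4–1), Harrow (3–2), Claremont (3–2), Elmhurst (4–1), Jasper (3–2) — so Fairview is the Condorcet winner.

Yes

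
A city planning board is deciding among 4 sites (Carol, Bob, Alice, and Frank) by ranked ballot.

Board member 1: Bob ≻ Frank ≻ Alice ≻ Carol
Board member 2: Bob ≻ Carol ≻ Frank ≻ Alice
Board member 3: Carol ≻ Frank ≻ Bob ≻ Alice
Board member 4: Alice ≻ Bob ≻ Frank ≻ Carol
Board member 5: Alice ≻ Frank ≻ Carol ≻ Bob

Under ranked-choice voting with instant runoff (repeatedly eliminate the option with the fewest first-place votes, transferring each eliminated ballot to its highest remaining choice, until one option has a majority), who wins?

Round 1: Bob 2, Alice 2, Carol 1, Frank 0. Frank has the fewest and is eliminated.
Round 2: Bob 2, Alice 2, Carol 1. Carol has the fewest and is eliminated.
Round 3: Bob 3, Alice 2. Bob has a majority.

Bob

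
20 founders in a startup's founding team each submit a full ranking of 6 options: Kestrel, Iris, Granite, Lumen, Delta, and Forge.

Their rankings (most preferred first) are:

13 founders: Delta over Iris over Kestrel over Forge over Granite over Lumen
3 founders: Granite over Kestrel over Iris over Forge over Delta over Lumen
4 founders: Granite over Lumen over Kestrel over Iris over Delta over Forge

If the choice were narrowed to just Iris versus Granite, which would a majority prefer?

Ballots ranking Iris above Granite: 13.
Ballots ranking Granite above Iris: 3+4 = 7.
Iris wins the head-to-head, 13–7.

Iris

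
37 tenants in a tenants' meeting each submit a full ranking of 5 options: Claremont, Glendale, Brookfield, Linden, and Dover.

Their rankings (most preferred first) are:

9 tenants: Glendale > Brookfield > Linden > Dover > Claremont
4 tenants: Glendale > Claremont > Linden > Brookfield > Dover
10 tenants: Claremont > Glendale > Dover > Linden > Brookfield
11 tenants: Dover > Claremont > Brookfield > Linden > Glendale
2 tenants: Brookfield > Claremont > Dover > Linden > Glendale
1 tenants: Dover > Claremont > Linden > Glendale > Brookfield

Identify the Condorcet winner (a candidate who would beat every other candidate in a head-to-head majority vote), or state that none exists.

No Condorcet winner

Head-to-head results (37 voters total):
Claremont vs Glendale: Claremont wins 24–13.
Claremont vs Brookfield: Claremont wins 26–11.
Claremont vs Linden: Claremont wins 28–9.
Claremont vs Dover: Dover wins 21–16.
Glendale vs Brookfield: Glendale wins 24–13.
Glendale vs Linden: Glendale wins 23–14.
Glendale vs Dover: Glendale wins 23–14.
Brookfield vs Linden: Brookfield wins 22–15.
Brookfield vs Dover: Dover wins 22–15.
Linden vs Dover: Dover wins 24–13.
No candidate beats all others: Claremont beats Glendale beats Dover beats Claremont, a majority cycle.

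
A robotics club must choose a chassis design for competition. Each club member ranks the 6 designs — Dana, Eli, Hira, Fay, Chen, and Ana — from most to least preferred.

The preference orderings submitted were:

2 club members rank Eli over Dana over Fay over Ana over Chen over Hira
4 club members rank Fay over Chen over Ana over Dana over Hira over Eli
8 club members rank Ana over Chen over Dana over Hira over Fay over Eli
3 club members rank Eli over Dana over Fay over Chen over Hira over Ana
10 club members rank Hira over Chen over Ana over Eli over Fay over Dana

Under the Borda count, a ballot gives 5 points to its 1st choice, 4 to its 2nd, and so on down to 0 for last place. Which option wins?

Chen

Borda scores:
  Dana: 2·4 + 4·2 + 8·3 + 3·4 + 10·0 = 52
  Eli: 2·5 + 4·0 + 8·0 + 3·5 + 10·2 = 45
  Hira: 2·0 + 4·1 + 8·2 + 3·1 + 10·5 = 73
  Fay: 2·3 + 4·5 + 8·1 + 3·3 + 10·1 = 53
  Chen: 2·1 + 4·4 + 8·4 + 3·2 + 10·4 = 96
  Ana: 2·2 + 4·3 + 8·5 + 3·0 + 10·3 = 86
Chen has the highest total.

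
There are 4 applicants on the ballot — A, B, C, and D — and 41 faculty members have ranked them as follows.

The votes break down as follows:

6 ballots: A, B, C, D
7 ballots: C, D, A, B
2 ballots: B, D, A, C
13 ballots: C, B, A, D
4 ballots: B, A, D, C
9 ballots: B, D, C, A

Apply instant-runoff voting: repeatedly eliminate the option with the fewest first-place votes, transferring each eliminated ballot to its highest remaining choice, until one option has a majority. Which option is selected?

B

Round 1: C 20, B 15, A 6, D 0. D has the fewest and is eliminated.
Round 2: C 20, B 15, A 6. A has the fewest and is eliminated.
Round 3: B 21, C 20. B has a majority.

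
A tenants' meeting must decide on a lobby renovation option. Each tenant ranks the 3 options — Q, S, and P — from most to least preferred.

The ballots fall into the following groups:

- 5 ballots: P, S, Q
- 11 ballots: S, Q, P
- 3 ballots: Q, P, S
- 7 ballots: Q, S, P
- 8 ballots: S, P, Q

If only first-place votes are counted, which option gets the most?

First-place vote totals:
  Q: 10
  S: 19
  P: 5
S has the most first-place votes.

S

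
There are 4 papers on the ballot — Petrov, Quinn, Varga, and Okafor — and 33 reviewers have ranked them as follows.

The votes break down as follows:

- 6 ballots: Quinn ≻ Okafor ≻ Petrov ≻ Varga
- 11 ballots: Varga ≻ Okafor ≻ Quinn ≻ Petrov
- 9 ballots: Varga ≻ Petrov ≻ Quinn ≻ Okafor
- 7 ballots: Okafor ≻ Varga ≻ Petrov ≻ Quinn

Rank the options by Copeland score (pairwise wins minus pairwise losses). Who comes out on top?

Pairwise results:
  Petrov vs Quinn: Quinn wins 17–16.
  Petrov vs Varga: Varga wins 27–6.
  Petrov vs Okafor: Okafor wins 24–9.
  Quinn vs Varga: Varga wins 27–6.
  Quinn vs Okafor: Okafor wins 18–15.
  Varga vs Okafor: Varga wins 20–13.
Copeland scores (wins − losses):
  Petrov: 0 − 3 = -3
  Quinn: 1 − 2 = -1
  Varga: 3 − 0 = 3
  Okafor: 2 − 1 = 1
Varga has the best Copeland score.

Varga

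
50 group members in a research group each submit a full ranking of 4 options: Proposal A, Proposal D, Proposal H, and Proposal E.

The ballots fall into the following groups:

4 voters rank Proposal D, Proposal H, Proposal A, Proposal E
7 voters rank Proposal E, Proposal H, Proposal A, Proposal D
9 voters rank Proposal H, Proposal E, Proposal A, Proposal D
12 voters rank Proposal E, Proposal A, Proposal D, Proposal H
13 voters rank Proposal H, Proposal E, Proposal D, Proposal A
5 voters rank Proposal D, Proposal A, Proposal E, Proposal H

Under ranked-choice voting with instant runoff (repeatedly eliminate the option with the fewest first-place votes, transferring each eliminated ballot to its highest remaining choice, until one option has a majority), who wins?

Proposal H

Round 1: Proposal H 22, Proposal E 19, Proposal D 9, Proposal A 0. Proposal A has the fewest and is eliminated.
Round 2: Proposal H 22, Proposal E 19, Proposal D 9. Proposal D has the fewest and is eliminated.
Round 3: Proposal H 26, Proposal E 24. Proposal H has a majority.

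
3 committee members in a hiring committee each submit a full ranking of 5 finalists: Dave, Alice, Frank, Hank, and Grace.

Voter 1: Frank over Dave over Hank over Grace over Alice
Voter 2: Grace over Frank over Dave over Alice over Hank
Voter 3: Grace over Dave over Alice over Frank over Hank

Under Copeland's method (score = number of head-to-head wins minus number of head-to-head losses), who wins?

Pairwise results:
  Dave vs Alice: Dave wins 3–0.
  Dave vs Frank: Frank wins 2–1.
  Dave vs Hank: Dave wins 3–0.
  Dave vs Grace: Grace wins 2–1.
  Alice vs Frank: Frank wins 2–1.
  Alice vs Hank: Alice wins 2–1.
  Alice vs Grace: Grace wins 3–0.
  Frank vs Hank: Frank wins 3–0.
  Frank vs Grace: Grace wins 2–1.
  Hank vs Grace: Grace wins 2–1.
Copeland scores (wins − losses):
  Dave: 2 − 2 = 0
  Alice: 1 − 3 = -2
  Frank: 3 − 1 = 2
  Hank: 0 − 4 = -4
  Grace: 4 − 0 = 4
Grace has the best Copeland score.

Grace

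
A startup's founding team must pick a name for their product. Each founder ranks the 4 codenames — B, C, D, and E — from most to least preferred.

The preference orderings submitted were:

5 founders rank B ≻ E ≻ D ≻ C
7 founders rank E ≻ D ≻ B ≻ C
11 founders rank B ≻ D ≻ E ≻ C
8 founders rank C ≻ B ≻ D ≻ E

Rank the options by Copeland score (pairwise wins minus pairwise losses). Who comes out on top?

B

Pairwise results:
  B vs C: B wins 23–8.
  B vs D: B wins 24–7.
  B vs E: B wins 24–7.
  C vs D: D wins 23–8.
  C vs E: E wins 23–8.
  D vs E: D wins 19–12.
Copeland scores (wins − losses):
  B: 3 − 0 = 3
  C: 0 − 3 = -3
  D: 2 − 1 = 1
  E: 1 − 2 = -1
B has the best Copeland score.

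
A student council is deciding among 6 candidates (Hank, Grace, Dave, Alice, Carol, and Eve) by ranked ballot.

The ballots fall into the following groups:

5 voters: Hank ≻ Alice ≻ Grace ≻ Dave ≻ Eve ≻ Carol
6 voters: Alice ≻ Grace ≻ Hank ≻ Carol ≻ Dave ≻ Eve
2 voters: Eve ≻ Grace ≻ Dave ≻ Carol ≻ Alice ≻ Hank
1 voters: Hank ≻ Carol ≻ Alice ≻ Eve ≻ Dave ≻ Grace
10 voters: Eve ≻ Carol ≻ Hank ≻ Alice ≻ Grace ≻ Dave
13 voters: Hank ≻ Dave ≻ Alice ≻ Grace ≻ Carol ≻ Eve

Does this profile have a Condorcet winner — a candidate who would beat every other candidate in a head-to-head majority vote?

Yes

Head-to-head results (37 voters total):
Hank vs Grace: Hank wins 29–8.
Hank vs Dave: Hank wins 35–2.
Hank vs Alice: Hank wins 29–8.
Hank vs Carol: Hank wins 25–12.
Hank vs Eve: Hank wins 25–12.
Grace vs Dave: Grace wins 23–14.
Grace vs Alice: Alice wins 35–2.
Grace vs Carol: Grace wins 26–11.
Grace vs Eve: Grace wins 24–13.
Dave vs Alice: Alice wins 22–15.
Dave vs Carol: Dave wins 20–17.
Dave vs Eve: Dave wins 24–13.
Alice vs Carol: Alice wins 24–13.
Alice vs Eve: Alice wins 25–12.
Carol vs Eve: Carol wins 20–17.
Hank beats each rival — Grace (29–8), Dave (35–2), Alice (29–8), Carol (25–12), Eve (25–12) — so Hank is the Condorcet winner.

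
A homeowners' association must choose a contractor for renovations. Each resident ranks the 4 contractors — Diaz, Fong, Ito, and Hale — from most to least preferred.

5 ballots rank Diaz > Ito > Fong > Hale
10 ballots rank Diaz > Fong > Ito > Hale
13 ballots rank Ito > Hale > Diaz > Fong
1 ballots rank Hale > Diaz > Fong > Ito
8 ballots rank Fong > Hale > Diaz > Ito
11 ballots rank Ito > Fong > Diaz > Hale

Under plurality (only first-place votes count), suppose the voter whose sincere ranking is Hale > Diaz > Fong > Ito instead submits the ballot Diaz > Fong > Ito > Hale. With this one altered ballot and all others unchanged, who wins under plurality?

Ito

First-place totals with the altered ballot: Diaz 16, Fong 8, Ito 24, Hale 0.
The winner is unchanged: still Ito.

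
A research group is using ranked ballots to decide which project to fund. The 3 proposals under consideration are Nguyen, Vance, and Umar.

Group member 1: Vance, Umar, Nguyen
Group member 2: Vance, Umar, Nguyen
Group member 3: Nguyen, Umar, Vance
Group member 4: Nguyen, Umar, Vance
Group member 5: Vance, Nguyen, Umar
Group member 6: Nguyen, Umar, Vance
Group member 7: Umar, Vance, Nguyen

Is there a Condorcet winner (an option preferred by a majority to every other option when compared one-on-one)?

Head-to-head results (7 voters total):
Nguyen vs Vance: Vance wins 4–3.
Nguyen vs Umar: Nguyen wins 4–3.
Vance vs Umar: Umar wins 4–3.
No candidate beats all others: Nguyen beats Umar beats Vance beats Nguyen, a majority cycle.

No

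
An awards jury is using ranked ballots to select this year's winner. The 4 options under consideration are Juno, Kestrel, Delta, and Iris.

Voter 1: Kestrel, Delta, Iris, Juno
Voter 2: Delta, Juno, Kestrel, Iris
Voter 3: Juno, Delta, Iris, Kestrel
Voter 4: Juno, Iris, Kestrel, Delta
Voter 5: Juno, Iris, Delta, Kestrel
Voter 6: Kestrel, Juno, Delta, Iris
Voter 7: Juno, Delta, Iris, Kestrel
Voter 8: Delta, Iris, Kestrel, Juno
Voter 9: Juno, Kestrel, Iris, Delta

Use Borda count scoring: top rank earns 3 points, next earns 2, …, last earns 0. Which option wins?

Juno

Borda scores:
  Juno: 0 + 2 + 3 + 3 + 3 + 2 + 3 + 0 + 3 = 19
  Kestrel: 3 + 1 + 0 + 1 + 0 + 3 + 0 + 1 + 2 = 11
  Delta: 2 + 3 + 2 + 0 + 1 + 1 + 2 + 3 + 0 = 14
  Iris: 1 + 0 + 1 + 2 + 2 + 0 + 1 + 2 + 1 = 10
Juno has the highest total.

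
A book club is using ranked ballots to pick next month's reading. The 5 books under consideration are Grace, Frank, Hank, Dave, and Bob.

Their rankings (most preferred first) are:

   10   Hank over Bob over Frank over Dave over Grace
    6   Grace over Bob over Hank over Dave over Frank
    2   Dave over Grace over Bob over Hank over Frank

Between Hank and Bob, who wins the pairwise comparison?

Ballots ranking Hank above Bob: 10.
Ballots ranking Bob above Hank: 6+2 = 8.
Hank wins the head-to-head, 10–8.

Hank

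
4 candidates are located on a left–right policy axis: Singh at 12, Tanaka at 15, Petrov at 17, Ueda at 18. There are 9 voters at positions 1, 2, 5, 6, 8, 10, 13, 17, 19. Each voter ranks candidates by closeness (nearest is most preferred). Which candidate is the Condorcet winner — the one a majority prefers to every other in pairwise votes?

Singh

With single-peaked preferences on a line, the Condorcet winner is the candidate closest to the median voter.
The median voter (position 8) is closest to Singh at 12.
Check: Singh vs Ueda — voters closer to Singh: 7 of 9.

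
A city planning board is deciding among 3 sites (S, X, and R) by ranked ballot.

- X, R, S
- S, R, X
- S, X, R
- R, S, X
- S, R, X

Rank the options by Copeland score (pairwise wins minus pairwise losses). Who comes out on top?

S

Pairwise results:
  S vs X: S wins 4–1.
  S vs R: S wins 3–2.
  X vs R: R wins 3–2.
Copeland scores (wins − losses):
  S: 2 − 0 = 2
  X: 0 − 2 = -2
  R: 1 − 1 = 0
S has the best Copeland score.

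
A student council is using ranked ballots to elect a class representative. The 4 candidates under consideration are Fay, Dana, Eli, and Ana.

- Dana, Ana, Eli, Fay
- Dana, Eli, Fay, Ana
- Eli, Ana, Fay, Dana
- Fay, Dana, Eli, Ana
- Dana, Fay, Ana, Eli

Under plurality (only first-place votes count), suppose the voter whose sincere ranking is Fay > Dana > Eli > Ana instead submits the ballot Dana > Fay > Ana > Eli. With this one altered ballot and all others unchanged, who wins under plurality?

First-place totals with the altered ballot: Fay 0, Dana 4, Eli 1, Ana 0.
The winner is unchanged: still Dana.

Dana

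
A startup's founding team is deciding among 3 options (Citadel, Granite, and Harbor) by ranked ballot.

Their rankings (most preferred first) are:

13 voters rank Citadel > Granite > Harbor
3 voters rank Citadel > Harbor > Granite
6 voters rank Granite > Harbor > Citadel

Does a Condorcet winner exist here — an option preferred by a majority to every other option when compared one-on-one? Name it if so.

Head-to-head results (22 voters total):
Citadel vs Granite: Citadel wins 16–6.
Citadel vs Harbor: Citadel wins 16–6.
Granite vs Harbor: Granite wins 19–3.
Citadel beats each rival — Granite (16–6), Harbor (16–6) — so Citadel is the Condorcet winner.

Citadel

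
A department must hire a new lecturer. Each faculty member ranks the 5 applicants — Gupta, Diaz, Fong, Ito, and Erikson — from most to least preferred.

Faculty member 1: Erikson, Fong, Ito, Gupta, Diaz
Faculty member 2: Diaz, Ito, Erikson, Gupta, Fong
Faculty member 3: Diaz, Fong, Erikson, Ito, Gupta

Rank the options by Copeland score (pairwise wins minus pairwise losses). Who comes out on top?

Diaz

Pairwise results:
  Gupta vs Diaz: Diaz wins 2–1.
  Gupta vs Fong: Fong wins 2–1.
  Gupta vs Ito: Ito wins 3–0.
  Gupta vs Erikson: Erikson wins 3–0.
  Diaz vs Fong: Diaz wins 2–1.
  Diaz vs Ito: Diaz wins 2–1.
  Diaz vs Erikson: Diaz wins 2–1.
  Fong vs Ito: Fong wins 2–1.
  Fong vs Erikson: Erikson wins 2–1.
  Ito vs Erikson: Erikson wins 2–1.
Copeland scores (wins − losses):
  Gupta: 0 − 4 = -4
  Diaz: 4 − 0 = 4
  Fong: 2 − 2 = 0
  Ito: 1 − 3 = -2
  Erikson: 3 − 1 = 2
Diaz has the best Copeland score.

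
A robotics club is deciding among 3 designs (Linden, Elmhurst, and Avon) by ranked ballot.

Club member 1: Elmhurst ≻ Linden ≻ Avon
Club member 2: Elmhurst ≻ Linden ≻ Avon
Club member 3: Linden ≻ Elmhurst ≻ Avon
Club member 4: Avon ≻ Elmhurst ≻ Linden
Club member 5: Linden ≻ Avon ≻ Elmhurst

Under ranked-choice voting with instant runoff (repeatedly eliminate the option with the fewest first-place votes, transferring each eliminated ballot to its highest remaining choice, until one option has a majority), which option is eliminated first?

Avon

Round 1: Linden 2, Elmhurst 2, Avon 1. Avon has the fewest and is eliminated.
Round 2: Elmhurst 3, Linden 2. Elmhurst has a majority.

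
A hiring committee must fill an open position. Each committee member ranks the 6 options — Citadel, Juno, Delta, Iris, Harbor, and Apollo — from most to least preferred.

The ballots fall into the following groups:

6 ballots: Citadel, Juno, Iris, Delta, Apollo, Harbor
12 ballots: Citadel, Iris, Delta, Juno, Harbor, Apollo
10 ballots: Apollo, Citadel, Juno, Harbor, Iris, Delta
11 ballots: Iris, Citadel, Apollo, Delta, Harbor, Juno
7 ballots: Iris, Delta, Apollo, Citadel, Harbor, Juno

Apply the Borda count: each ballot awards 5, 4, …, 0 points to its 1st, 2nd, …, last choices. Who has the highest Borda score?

Borda scores:
  Citadel: 6·5 + 12·5 + 10·4 + 11·4 + 7·2 = 188
  Juno: 6·4 + 12·2 + 10·3 + 11·0 + 7·0 = 78
  Delta: 6·2 + 12·3 + 10·0 + 11·2 + 7·4 = 98
  Iris: 6·3 + 12·4 + 10·1 + 11·5 + 7·5 = 166
  Harbor: 6·0 + 12·1 + 10·2 + 11·1 + 7·1 = 50
  Apollo: 6·1 + 12·0 + 10·5 + 11·3 + 7·3 = 110
Citadel has the highest total.

Citadel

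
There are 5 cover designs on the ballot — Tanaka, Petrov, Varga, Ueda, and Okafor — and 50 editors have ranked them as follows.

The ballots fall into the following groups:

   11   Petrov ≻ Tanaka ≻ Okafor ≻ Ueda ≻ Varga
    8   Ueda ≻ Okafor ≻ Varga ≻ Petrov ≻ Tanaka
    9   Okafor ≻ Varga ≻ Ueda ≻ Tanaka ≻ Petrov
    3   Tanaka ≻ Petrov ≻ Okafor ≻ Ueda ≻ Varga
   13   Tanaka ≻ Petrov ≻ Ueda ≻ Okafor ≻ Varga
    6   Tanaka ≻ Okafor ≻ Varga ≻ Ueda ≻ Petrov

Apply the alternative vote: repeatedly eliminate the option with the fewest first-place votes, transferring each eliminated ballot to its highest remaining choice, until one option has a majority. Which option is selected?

Round 1: Tanaka 22, Petrov 11, Okafor 9, Ueda 8, Varga 0. Varga has the fewest and is eliminated.
Round 2: Tanaka 22, Petrov 11, Okafor 9, Ueda 8. Ueda has the fewest and is eliminated.
Round 3: Tanaka 22, Okafor 17, Petrov 11. Petrov has the fewest and is eliminated.
Round 4: Tanaka 33, Okafor 17. Tanaka has a majority.

Tanaka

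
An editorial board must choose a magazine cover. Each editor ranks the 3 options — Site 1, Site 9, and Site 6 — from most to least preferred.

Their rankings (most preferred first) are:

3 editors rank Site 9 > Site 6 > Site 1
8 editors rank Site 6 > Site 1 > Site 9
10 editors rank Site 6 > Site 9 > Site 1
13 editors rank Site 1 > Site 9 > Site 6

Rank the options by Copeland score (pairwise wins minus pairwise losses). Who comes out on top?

Pairwise results:
  Site 1 vs Site 9: Site 1 wins 21–13.
  Site 1 vs Site 6: Site 6 wins 21–13.
  Site 9 vs Site 6: Site 6 wins 18–16.
Copeland scores (wins − losses):
  Site 1: 1 − 1 = 0
  Site 9: 0 − 2 = -2
  Site 6: 2 − 0 = 2
Site 6 has the best Copeland score.

Site 6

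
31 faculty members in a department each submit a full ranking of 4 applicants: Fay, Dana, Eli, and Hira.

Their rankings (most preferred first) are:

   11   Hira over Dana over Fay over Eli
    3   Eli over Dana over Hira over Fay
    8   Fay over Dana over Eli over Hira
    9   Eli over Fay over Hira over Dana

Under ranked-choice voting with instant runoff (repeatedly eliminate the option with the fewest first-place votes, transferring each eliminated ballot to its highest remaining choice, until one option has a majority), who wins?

Eli

Round 1: Eli 12, Hira 11, Fay 8, Dana 0. Dana has the fewest and is eliminated.
Round 2: Eli 12, Hira 11, Fay 8. Fay has the fewest and is eliminated.
Round 3: Eli 20, Hira 11. Eli has a majority.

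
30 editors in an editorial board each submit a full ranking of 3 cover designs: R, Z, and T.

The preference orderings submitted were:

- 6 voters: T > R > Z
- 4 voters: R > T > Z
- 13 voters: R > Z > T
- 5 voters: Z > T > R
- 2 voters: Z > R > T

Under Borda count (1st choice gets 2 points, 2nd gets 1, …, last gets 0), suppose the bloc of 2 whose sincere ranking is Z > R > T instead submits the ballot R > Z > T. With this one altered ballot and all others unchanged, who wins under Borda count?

R

Borda totals with the altered ballot: R 44, Z 25, T 21.
The winner is unchanged: still R.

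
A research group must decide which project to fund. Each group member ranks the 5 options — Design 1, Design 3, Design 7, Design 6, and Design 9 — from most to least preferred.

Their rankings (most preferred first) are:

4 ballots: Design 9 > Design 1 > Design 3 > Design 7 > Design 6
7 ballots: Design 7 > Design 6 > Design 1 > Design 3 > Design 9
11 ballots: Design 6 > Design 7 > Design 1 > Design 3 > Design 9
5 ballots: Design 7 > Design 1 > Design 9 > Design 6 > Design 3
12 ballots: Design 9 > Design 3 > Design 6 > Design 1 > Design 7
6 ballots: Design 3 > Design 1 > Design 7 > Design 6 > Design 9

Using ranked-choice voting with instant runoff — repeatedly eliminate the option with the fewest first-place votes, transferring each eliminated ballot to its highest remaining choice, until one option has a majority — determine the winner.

Round 1: Design 9 16, Design 7 12, Design 6 11, Design 3 6, Design 1 0. Design 1 has the fewest and is eliminated.
Round 2: Design 9 16, Design 7 12, Design 6 11, Design 3 6. Design 3 has the fewest and is eliminated.
Round 3: Design 7 18, Design 9 16, Design 6 11. Design 6 has the fewest and is eliminated.
Round 4: Design 7 29, Design 9 16. Design 7 has a majority.

Design 7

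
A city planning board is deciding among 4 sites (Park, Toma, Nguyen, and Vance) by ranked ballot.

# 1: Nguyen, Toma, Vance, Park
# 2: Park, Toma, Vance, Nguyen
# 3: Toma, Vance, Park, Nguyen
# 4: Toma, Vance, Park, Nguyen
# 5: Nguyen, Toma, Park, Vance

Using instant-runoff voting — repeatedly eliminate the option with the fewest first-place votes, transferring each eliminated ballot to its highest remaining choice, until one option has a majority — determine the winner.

Round 1: Toma 2, Nguyen 2, Park 1, Vance 0. Vance has the fewest and is eliminated.
Round 2: Toma 2, Nguyen 2, Park 1. Park has the fewest and is eliminated.
Round 3: Toma 3, Nguyen 2. Toma has a majority.

Toma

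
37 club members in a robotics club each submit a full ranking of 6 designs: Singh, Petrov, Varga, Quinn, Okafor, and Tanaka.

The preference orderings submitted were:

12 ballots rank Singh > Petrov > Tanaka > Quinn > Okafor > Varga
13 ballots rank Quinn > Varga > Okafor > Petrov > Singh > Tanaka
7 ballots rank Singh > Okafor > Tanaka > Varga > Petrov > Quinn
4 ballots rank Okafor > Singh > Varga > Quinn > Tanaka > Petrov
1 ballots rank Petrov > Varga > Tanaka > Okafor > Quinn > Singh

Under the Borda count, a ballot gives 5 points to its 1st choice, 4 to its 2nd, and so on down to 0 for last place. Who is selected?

Singh

Borda scores:
  Singh: 12·5 + 13·1 + 7·5 + 4·4 + 0 = 124
  Petrov: 12·4 + 13·2 + 7·1 + 4·0 + 5 = 86
  Varga: 12·0 + 13·4 + 7·2 + 4·3 + 4 = 82
  Quinn: 12·2 + 13·5 + 7·0 + 4·2 + 1 = 98
  Okafor: 12·1 + 13·3 + 7·4 + 4·5 + 2 = 101
  Tanaka: 12·3 + 13·0 + 7·3 + 4·1 + 3 = 64
Singh has the highest total.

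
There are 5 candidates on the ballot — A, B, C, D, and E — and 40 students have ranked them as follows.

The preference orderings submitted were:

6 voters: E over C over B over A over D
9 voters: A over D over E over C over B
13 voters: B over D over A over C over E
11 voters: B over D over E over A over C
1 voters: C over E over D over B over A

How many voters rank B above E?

Ballots ranking B above E: 13+11 = 24.
Ballots ranking E above B: 6+9+1 = 16.
So 24 of 40 voters prefer B to E.

24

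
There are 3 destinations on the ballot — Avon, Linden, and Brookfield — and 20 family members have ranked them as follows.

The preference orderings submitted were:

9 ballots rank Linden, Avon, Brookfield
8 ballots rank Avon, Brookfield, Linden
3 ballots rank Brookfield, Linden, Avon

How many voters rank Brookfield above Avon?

3

Ballots ranking Brookfield above Avon: 3.
Ballots ranking Avon above Brookfield: 9+8 = 17.
So 3 of 20 voters prefer Brookfield to Avon.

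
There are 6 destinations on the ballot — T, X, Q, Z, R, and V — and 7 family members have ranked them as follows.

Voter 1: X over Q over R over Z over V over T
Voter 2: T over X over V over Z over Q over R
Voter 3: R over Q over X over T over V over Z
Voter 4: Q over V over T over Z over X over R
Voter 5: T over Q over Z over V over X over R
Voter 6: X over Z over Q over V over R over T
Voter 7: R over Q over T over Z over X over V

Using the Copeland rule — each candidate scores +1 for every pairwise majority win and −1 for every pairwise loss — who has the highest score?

Q

Pairwise results:
  T vs X: T wins 4–3.
  T vs Q: Q wins 5–2.
  T vs Z: T wins 5–2.
  T vs R: R wins 4–3.
  T vs V: T wins 4–3.
  X vs Q: Q wins 4–3.
  X vs Z: X wins 4–3.
  X vs R: X wins 5–2.
  X vs V: X wins 5–2.
  Q vs Z: Q wins 5–2.
  Q vs R: Q wins 5–2.
  Q vs V: Q wins 6–1.
  Z vs R: Z wins 4–3.
  Z vs V: Z wins 4–3.
  R vs V: V wins 4–3.
Copeland scores (wins − losses):
  T: 3 − 2 = 1
  X: 3 − 2 = 1
  Q: 5 − 0 = 5
  Z: 2 − 3 = -1
  R: 1 − 4 = -3
  V: 1 − 4 = -3
Q has the best Copeland score.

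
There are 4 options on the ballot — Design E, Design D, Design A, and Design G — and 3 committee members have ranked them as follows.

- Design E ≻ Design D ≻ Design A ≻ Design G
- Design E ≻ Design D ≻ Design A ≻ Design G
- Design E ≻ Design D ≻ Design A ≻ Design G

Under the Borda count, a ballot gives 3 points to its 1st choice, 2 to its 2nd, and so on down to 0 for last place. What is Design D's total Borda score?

Borda scores:
  Design E: 3 + 3 + 3 = 9
  Design D: 2 + 2 + 2 = 6
  Design A: 1 + 1 + 1 = 3
  Design G: 0 + 0 + 0 = 0

6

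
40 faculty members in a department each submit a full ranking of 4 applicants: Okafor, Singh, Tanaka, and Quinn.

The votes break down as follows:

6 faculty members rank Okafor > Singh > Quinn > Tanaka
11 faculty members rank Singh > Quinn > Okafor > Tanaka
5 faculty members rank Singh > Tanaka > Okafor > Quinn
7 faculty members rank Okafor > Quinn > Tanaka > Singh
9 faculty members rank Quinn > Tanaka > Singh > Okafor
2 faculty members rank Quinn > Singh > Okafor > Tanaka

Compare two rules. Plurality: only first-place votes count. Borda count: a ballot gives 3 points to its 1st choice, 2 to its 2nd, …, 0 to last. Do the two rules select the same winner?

No

Plurality first-place counts: Okafor 13, Singh 16, Tanaka 0, Quinn 11 → Singh.
Borda totals: Okafor 57, Singh 73, Tanaka 35, Quinn 75 → Quinn.
The two rules disagree: plurality picks Singh, Borda picks Quinn.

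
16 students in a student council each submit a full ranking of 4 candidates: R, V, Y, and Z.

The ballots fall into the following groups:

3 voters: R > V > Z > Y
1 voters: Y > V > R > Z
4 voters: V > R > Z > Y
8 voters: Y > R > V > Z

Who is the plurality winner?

Y

First-place vote totals:
  R: 3
  V: 4
  Y: 9
  Z: 0
Y has the most first-place votes.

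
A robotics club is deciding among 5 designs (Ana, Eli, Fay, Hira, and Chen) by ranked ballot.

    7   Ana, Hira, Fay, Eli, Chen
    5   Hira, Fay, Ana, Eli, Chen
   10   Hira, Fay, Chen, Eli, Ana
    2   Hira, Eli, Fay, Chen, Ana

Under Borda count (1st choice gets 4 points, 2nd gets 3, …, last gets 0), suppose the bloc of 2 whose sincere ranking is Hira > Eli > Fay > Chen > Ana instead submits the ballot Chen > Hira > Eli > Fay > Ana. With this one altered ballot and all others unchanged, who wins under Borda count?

Hira

Borda totals with the altered ballot: Ana 38, Eli 26, Fay 61, Hira 87, Chen 28.
The winner is unchanged: still Hira.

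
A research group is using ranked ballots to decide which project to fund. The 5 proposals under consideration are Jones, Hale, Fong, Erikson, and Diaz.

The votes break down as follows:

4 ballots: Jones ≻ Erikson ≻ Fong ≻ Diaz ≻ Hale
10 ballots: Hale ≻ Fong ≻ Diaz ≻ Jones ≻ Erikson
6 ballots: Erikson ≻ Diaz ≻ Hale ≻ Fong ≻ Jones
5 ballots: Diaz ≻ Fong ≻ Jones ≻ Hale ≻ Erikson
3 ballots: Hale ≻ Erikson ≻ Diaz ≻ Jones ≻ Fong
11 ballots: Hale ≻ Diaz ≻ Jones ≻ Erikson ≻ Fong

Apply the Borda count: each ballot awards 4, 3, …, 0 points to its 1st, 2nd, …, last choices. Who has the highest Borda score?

Borda scores:
  Jones: 4·4 + 10·1 + 6·0 + 5·2 + 3·1 + 11·2 = 61
  Hale: 4·0 + 10·4 + 6·2 + 5·1 + 3·4 + 11·4 = 113
  Fong: 4·2 + 10·3 + 6·1 + 5·3 + 3·0 + 11·0 = 59
  Erikson: 4·3 + 10·0 + 6·4 + 5·0 + 3·3 + 11·1 = 56
  Diaz: 4·1 + 10·2 + 6·3 + 5·4 + 3·2 + 11·3 = 101
Hale has the highest total.

Hale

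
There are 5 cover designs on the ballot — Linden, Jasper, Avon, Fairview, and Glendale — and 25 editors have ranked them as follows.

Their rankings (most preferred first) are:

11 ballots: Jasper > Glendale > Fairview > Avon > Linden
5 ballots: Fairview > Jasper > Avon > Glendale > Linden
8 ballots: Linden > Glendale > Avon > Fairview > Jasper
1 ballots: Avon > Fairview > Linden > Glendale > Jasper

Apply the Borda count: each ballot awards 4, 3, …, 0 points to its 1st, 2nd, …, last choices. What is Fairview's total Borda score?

Borda scores:
  Linden: 11·0 + 5·0 + 8·4 + 2 = 34
  Jasper: 11·4 + 5·3 + 8·0 + 0 = 59
  Avon: 11·1 + 5·2 + 8·2 + 4 = 41
  Fairview: 11·2 + 5·4 + 8·1 + 3 = 53
  Glendale: 11·3 + 5·1 + 8·3 + 1 = 63

53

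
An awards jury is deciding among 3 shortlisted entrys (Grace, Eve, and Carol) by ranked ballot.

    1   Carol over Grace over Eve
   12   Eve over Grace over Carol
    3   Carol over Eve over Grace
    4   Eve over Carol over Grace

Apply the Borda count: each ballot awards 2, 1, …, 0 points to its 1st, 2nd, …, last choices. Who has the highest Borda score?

Borda scores:
  Grace: 1 + 12·1 + 3·0 + 4·0 = 13
  Eve: 0 + 12·2 + 3·1 + 4·2 = 35
  Carol: 2 + 12·0 + 3·2 + 4·1 = 12
Eve has the highest total.

Eve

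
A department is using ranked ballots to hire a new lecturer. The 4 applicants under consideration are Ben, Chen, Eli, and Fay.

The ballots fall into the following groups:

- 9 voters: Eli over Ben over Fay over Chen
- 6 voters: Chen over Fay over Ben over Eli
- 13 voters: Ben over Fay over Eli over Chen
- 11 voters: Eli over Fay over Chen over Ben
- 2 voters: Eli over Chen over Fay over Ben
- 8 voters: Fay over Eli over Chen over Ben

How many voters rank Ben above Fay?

Ballots ranking Ben above Fay: 9+13 = 22.
Ballots ranking Fay above Ben: 6+11+2+8 = 27.
So 22 of 49 voters prefer Ben to Fay.

22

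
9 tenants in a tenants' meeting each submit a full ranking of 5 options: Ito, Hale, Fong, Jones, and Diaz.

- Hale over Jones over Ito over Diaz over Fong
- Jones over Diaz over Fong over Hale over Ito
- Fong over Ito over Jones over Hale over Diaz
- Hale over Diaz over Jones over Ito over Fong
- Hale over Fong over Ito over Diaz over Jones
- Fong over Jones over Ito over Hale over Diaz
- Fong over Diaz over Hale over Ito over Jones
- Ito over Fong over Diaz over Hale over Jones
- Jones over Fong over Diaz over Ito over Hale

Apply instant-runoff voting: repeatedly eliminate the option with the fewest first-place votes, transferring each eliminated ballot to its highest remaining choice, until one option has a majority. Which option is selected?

Fong

Round 1: Hale 3, Fong 3, Jones 2, Ito 1, Diaz 0. Diaz has the fewest and is eliminated.
Round 2: Hale 3, Fong 3, Jones 2, Ito 1. Ito has the fewest and is eliminated.
Round 3: Fong 4, Hale 3, Jones 2. Jones has the fewest and is eliminated.
Round 4: Fong 6, Hale 3. Fong has a majority.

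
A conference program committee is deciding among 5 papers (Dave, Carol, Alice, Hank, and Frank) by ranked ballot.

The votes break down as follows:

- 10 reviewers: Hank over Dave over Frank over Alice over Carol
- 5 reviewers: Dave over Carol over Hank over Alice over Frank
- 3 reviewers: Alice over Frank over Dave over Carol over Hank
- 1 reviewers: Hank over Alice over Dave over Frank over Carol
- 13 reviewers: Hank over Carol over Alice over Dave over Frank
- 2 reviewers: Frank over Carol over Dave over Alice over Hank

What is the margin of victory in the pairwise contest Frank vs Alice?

10

Ballots ranking Frank above Alice: 10+2 = 12.
Ballots ranking Alice above Frank: 5+3+1+13 = 22.
Alice wins 22–12, a margin of 10.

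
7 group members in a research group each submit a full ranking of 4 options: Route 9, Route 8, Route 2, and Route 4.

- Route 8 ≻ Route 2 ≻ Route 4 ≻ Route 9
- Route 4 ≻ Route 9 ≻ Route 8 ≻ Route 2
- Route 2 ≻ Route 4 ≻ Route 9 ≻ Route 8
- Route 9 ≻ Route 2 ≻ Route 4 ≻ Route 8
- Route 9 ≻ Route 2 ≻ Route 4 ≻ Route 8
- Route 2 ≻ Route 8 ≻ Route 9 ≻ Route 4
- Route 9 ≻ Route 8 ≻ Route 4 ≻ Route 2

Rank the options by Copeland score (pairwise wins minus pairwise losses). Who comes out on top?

Pairwise results:
  Route 9 vs Route 8: Route 9 wins 5–2.
  Route 9 vs Route 2: Route 9 wins 4–3.
  Route 9 vs Route 4: Route 9 wins 4–3.
  Route 8 vs Route 2: Route 2 wins 4–3.
  Route 8 vs Route 4: Route 4 wins 4–3.
  Route 2 vs Route 4: Route 2 wins 5–2.
Copeland scores (wins − losses):
  Route 9: 3 − 0 = 3
  Route 8: 0 − 3 = -3
  Route 2: 2 − 1 = 1
  Route 4: 1 − 2 = -1
Route 9 has the best Copeland score.

Route 9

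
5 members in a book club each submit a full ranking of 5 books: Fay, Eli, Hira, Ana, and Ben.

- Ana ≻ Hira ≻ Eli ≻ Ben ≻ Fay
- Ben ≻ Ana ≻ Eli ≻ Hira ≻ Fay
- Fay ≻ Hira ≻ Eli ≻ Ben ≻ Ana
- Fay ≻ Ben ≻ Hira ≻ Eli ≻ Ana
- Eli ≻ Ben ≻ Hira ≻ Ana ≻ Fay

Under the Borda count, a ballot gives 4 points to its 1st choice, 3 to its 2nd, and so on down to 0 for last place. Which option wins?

Ben

Borda scores:
  Fay: 0 + 0 + 4 + 4 + 0 = 8
  Eli: 2 + 2 + 2 + 1 + 4 = 11
  Hira: 3 + 1 + 3 + 2 + 2 = 11
  Ana: 4 + 3 + 0 + 0 + 1 = 8
  Ben: 1 + 4 + 1 + 3 + 3 = 12
Ben has the highest total.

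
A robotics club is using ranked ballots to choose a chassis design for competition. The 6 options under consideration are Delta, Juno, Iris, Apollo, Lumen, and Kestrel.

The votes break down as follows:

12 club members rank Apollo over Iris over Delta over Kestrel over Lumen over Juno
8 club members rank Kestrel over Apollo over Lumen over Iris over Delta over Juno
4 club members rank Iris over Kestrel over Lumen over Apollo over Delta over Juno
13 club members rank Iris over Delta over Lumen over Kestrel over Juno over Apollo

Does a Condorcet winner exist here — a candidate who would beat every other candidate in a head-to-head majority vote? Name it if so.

None — there is no Condorcet winner

Head-to-head results (37 voters total):
Delta vs Juno: Delta wins 37–0.
Delta vs Iris: Iris wins 37–0.
Delta vs Apollo: Apollo wins 24–13.
Delta vs Lumen: Delta wins 25–12.
Delta vs Kestrel: Delta wins 25–12.
Juno vs Iris: Iris wins 37–0.
Juno vs Apollo: Apollo wins 24–13.
Juno vs Lumen: Lumen wins 37–0.
Juno vs Kestrel: Kestrel wins 37–0.
Iris vs Apollo: Apollo wins 20–17.
Iris vs Lumen: Iris wins 29–8.
Iris vs Kestrel: Iris wins 29–8.
Apollo vs Lumen: Apollo wins 20–17.
Apollo vs Kestrel: Kestrel wins 25–12.
Lumen vs Kestrel: Kestrel wins 24–13.
No candidate beats all others: Delta beats Kestrel beats Apollo beats Delta, a majority cycle.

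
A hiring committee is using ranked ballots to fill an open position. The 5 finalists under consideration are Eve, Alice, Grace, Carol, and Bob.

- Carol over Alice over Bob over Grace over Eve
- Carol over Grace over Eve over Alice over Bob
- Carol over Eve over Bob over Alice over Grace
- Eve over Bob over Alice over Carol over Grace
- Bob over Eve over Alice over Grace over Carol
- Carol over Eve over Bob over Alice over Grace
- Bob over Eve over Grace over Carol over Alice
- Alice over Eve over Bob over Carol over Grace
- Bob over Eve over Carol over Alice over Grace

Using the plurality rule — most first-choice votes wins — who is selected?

First-place vote totals:
  Eve: 1
  Alice: 1
  Grace: 0
  Carol: 4
  Bob: 3
Carol has the most first-place votes.

Carol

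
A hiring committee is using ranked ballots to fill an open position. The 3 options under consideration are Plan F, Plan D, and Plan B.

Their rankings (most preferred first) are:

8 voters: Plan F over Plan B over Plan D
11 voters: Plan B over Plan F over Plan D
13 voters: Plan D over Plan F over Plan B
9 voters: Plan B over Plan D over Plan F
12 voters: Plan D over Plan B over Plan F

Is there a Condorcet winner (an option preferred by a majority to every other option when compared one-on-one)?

Yes

Head-to-head results (53 voters total):
Plan F vs Plan D: Plan D wins 34–19.
Plan F vs Plan B: Plan B wins 32–21.
Plan D vs Plan B: Plan B wins 28–25.
Plan B beats each rival — Plan F (32–21), Plan D (28–25) — so Plan B is the Condorcet winner.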